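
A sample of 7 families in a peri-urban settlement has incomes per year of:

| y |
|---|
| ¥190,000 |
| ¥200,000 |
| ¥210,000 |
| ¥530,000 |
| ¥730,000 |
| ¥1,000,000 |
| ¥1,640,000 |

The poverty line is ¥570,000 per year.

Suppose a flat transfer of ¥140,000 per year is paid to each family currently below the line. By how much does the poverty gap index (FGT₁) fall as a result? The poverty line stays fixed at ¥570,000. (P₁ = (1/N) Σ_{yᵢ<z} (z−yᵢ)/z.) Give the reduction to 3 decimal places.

Before: below the line — ¥190,000, ¥200,000, ¥210,000, ¥530,000; poverty gap index (FGT₁) = 0.28822.
After the ¥140,000 transfer: below the line — ¥330,000, ¥340,000, ¥350,000; poverty gap index (FGT₁) = 0.17293.
Reduction = 0.28822 − 0.17293 = 0.115.

0.115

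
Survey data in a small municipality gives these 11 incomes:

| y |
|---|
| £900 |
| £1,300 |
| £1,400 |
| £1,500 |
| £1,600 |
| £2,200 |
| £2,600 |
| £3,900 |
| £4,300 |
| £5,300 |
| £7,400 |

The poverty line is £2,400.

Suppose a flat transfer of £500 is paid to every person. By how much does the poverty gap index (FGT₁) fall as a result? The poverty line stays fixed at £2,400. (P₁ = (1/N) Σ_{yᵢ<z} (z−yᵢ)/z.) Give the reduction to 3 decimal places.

0.102

Before: below the line — £900, £1,300, £1,400, £1,500, £1,600, £2,200; poverty gap index (FGT₁) = 0.20833.
After the £500 transfer: below the line — £1,400, £1,800, £1,900, £2,000, £2,100; poverty gap index (FGT₁) = 0.10606.
Reduction = 0.20833 − 0.10606 = 0.102.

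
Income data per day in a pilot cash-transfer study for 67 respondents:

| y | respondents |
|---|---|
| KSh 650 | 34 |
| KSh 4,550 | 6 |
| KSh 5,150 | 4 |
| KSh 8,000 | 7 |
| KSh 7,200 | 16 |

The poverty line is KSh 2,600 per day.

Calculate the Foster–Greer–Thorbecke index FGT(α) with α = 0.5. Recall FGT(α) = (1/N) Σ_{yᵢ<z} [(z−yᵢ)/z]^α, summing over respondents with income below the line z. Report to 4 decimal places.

0.4395

Incomes under z: 34×KSh 650 (q = 34 of N = 67).
Relative gaps: (2600−650)/2600 = 0.7500 (×34).
Raised to α = 0.5: 0.86603 (×34).
Sum = 29.444864; FGT(0.5) = 29.444864 / 67 = 0.4395.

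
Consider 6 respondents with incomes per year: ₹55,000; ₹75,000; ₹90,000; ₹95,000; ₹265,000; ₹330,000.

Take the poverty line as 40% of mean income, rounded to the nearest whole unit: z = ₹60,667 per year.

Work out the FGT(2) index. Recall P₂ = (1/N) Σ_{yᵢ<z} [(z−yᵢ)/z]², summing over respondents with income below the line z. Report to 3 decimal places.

0.001

Below z: ₹55,000 (q = 1 of N = 6).
Relative gaps: (60667−55000)/60667 = 0.0934.
Squared: 0.0087.
Sum = 0.008726; P₂ = 0.008726 / 6 = 0.001.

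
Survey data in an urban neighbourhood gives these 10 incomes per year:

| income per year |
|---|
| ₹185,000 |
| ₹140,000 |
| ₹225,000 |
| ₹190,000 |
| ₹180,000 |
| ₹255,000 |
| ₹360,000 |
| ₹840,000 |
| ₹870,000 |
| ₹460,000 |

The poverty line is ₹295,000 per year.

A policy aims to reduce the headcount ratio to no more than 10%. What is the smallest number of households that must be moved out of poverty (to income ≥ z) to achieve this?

Currently q = 6 of N = 10 are below the line (H = 0.600).
A headcount ratio of at most 10% allows at most ⌊0.10 × 10⌋ = 1 poor households.
So at least 6 − 1 = 5 must be lifted.

5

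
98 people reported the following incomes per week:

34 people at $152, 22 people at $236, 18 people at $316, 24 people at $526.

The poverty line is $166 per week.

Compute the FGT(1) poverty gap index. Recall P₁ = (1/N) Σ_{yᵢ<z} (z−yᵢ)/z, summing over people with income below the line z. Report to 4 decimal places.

Incomes under z: 34×$152 (q = 34 of N = 98).
Gap ratios (z−y)/z: (166−152)/166 = 0.0843 (×34).
Sum of shortfalls = 2.867470; P₁ averages over all N: 2.867470 / 98 = 0.0293.

0.0293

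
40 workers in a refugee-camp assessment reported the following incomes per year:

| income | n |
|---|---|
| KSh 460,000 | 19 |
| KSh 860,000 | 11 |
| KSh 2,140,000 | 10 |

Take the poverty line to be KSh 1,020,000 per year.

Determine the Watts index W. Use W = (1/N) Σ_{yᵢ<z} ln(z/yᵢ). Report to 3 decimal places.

Below the line: 19×KSh 460,000, 11×KSh 860,000 (q = 30 of N = 40).
ln(z/y) terms: ln(1020000/460000) = 0.7963 (×19); ln(1020000/860000) = 0.1706 (×11).
W = 17.007178 / 40 = 0.425.

0.425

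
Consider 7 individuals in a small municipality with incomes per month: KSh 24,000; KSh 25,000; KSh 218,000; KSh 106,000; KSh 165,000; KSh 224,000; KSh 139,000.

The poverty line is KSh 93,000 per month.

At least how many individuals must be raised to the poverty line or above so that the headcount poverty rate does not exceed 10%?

2

2 of the 7 individuals are poor, so H = 2/7 = 0.286.
A headcount ratio of at most 10% allows at most ⌊0.10 × 7⌋ = 0 poor individuals.
So at least 2 − 0 = 2 must be lifted.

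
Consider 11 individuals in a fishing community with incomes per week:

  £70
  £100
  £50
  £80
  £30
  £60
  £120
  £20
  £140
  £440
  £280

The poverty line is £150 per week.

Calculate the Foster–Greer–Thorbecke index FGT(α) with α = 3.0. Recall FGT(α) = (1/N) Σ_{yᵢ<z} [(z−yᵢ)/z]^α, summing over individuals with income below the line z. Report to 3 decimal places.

Below the line: £20, £30, £50, £60, £70, £80, £100, £120, £140 (q = 9 of N = 11).
Shortfall ratios: (150−20)/150 = 0.8667; (150−30)/150 = 0.8000; (150−50)/150 = 0.6667; (150−60)/150 = 0.6000; (150−70)/150 = 0.5333; (150−80)/150 = 0.4667; (150−100)/150 = 0.3333; (150−120)/150 = 0.2000; (150−140)/150 = 0.0667.
Raised to α = 3.0: 0.65096; 0.51200; 0.29630; 0.21600; 0.15170; 0.10163; 0.03704; 0.00800; 0.00030.
Sum = 1.973926; FGT(3.0) = 1.973926 / 11 = 0.179.

0.179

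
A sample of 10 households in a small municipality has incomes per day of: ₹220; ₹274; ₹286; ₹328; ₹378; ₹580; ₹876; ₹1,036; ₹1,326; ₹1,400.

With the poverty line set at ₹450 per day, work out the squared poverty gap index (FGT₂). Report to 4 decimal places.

Below z: ₹220, ₹274, ₹286, ₹328, ₹378 (q = 5 of N = 10).
Normalized shortfalls: (450−220)/450 = 0.5111; (450−274)/450 = 0.3911; (450−286)/450 = 0.3644; (450−328)/450 = 0.2711; (450−378)/450 = 0.1600.
Squared: 0.2612; 0.1530; 0.1328; 0.0735; 0.0256.
Sum = 0.646123; P₂ = 0.646123 / 10 = 0.0646.

0.0646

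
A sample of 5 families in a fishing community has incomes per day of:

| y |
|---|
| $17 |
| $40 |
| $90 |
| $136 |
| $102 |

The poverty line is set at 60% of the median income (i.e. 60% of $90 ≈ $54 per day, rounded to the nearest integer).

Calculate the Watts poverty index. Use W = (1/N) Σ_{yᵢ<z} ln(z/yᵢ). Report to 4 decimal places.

0.2912

Poor units: $17, $40 (q = 2 of N = 5).
Log shortfalls: ln(54/17) = 1.1558; ln(54/40) = 0.3001.
W = 1.455875 / 5 = 0.2912.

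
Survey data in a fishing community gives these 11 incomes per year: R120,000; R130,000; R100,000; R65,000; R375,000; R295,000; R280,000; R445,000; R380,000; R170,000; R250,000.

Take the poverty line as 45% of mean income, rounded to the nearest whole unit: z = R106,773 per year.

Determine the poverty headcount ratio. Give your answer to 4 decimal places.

2 of the 11 people have income below R106,773.
H = 2/11 = 0.1818.

0.1818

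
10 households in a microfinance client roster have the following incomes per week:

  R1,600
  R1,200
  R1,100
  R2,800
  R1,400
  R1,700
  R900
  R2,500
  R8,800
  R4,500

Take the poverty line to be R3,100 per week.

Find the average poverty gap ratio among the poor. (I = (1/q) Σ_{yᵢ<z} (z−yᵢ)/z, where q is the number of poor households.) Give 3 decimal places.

Poor units: R900, R1,100, R1,200, R1,400, R1,600, R1,700, R2,500, R2,800 (q = 8 of N = 10).
Shortfall ratios (z−y)/z: 0.7097, 0.6452, 0.6129, 0.5484, 0.4839, 0.4516, 0.1935, 0.0968; sum = 3.741935.
The income-gap ratio divides by q (the poor only): 3.741935 / 8 = 0.468.

0.468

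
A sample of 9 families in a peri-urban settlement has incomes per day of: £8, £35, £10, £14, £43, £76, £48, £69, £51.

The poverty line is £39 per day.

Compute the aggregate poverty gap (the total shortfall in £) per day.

£89

Below the line: £8, £10, £14, £35 (q = 4 of N = 9).
Individual gaps: 39−8 = 31; 39−10 = 29; 39−14 = 25; 39−35 = 4.
Aggregate gap = £89.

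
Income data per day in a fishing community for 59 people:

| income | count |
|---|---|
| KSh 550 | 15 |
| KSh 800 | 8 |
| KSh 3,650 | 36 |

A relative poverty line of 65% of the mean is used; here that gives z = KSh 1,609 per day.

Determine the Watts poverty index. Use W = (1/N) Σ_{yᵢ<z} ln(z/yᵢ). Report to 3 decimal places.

Incomes under z: 15×KSh 550, 8×KSh 800 (q = 23 of N = 59).
ln(z/y) terms: ln(1609/550) = 1.0734 (×15); ln(1609/800) = 0.6988 (×8).
W = 21.691799 / 59 = 0.368.

0.368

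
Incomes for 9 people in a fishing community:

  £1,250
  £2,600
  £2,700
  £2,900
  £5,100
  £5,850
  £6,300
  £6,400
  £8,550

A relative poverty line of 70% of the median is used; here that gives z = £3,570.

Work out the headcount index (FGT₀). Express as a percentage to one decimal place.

4 of the 9 people have income below £3,570.
H = 4/9 = 44.4%.

44.4%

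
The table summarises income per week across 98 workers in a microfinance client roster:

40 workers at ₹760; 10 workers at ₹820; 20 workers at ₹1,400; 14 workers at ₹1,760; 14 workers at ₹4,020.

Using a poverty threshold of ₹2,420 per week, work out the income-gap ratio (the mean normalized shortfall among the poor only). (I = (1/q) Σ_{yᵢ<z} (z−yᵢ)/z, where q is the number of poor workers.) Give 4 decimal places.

Poor units: 40×₹760, 10×₹820, 20×₹1,400, 14×₹1,760 (q = 84 of N = 98).
Relative gaps: 0.6860 (×40), 0.6612 (×10), 0.4215 (×20), 0.2727 (×14); sum = 46.297521.
The income-gap ratio divides by q (the poor only): 46.297521 / 84 = 0.5512.

0.5512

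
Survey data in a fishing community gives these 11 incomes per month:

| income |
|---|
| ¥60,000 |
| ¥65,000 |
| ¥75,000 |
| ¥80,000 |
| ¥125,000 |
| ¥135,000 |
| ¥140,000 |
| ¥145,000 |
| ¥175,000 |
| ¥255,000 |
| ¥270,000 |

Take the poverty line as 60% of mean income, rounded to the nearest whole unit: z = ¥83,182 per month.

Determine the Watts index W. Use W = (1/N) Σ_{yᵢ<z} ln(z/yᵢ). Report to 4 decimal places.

0.0651

Below the line: ¥60,000, ¥65,000, ¥75,000, ¥80,000 (q = 4 of N = 11).
Log shortfalls: ln(83182/60000) = 0.3267; ln(83182/65000) = 0.2466; ln(83182/75000) = 0.1035; ln(83182/80000) = 0.0390.
W = 0.715877 / 11 = 0.0651.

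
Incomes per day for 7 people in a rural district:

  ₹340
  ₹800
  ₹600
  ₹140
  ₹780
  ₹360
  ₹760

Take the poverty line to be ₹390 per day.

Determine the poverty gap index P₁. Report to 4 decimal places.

0.1209

Below the line: ₹140, ₹340, ₹360 (q = 3 of N = 7).
Normalized shortfalls: (390−140)/390 = 0.6410; (390−340)/390 = 0.1282; (390−360)/390 = 0.0769.
Sum of shortfalls = 0.846154; P₁ averages over all N: 0.846154 / 7 = 0.1209.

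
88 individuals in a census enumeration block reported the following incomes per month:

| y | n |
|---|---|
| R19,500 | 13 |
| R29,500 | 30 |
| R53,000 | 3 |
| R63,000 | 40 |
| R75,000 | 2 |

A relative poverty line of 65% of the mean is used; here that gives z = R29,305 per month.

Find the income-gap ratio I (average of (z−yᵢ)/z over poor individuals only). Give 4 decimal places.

0.3346

Poor units: 13×R19,500 (q = 13 of N = 88).
Shortfall ratios (z−y)/z: 0.3346 (×13); sum = 4.349599.
The income-gap ratio divides by q (the poor only): 4.349599 / 13 = 0.3346.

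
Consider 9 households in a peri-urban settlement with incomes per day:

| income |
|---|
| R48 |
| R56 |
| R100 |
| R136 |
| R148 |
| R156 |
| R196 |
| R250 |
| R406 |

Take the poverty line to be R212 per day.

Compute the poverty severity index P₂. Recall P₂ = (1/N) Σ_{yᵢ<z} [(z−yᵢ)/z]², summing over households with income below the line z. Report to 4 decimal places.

0.1905

Below the line: R48, R56, R100, R136, R148, R156, R196 (q = 7 of N = 9).
Normalized shortfalls: (212−48)/212 = 0.7736; (212−56)/212 = 0.7358; (212−100)/212 = 0.5283; (212−136)/212 = 0.3585; (212−148)/212 = 0.3019; (212−156)/212 = 0.2642; (212−196)/212 = 0.0755.
Squared: 0.5984; 0.5415; 0.2791; 0.1285; 0.0911; 0.0698; 0.0057.
Sum = 1.714133; P₂ = 1.714133 / 9 = 0.1905.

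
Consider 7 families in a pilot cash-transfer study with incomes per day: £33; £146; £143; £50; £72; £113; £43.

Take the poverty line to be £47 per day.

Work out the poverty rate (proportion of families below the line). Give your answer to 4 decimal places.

0.2857

2 of the 7 families have income below £47.
H = 2/7 = 0.2857.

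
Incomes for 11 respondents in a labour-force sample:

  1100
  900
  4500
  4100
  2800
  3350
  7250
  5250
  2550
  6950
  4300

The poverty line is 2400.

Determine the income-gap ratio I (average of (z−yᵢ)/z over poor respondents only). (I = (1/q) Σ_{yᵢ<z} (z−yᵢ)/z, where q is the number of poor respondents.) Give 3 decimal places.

Below the line: 900, 1100 (q = 2 of N = 11).
Shortfall ratios (z−y)/z: 0.6250, 0.5417; sum = 1.166667.
The income-gap ratio divides by q (the poor only): 1.166667 / 2 = 0.583.

0.583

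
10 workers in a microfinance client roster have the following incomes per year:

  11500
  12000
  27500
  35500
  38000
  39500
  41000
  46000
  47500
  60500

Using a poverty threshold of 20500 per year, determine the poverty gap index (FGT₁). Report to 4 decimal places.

0.0854

Poor units: 11500, 12000 (q = 2 of N = 10).
Relative gaps: (20500−11500)/20500 = 0.4390; (20500−12000)/20500 = 0.4146.
Σ = 0.853659. Dividing by the full population N = 10 gives P₁ = 0.0854.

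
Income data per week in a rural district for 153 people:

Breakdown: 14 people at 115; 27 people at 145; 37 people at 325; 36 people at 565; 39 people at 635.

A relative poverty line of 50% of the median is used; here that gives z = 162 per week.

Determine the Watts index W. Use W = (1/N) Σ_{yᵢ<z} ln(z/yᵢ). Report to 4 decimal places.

0.0509

Below the line: 14×115, 27×145 (q = 41 of N = 153).
Log shortfalls: ln(162/115) = 0.3427 (×14); ln(162/145) = 0.1109 (×27).
W = 7.790589 / 153 = 0.0509.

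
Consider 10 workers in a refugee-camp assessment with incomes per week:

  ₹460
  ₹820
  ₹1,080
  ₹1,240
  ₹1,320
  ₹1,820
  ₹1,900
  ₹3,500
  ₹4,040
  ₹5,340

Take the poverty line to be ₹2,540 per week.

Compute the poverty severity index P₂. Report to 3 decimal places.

Below z: ₹460, ₹820, ₹1,080, ₹1,240, ₹1,320, ₹1,820, ₹1,900 (q = 7 of N = 10).
Gap ratios (z−y)/z: (2540−460)/2540 = 0.8189; (2540−820)/2540 = 0.6772; (2540−1080)/2540 = 0.5748; (2540−1240)/2540 = 0.5118; (2540−1320)/2540 = 0.4803; (2540−1820)/2540 = 0.2835; (2540−1900)/2540 = 0.2520.
Squared: 0.6706; 0.4586; 0.3304; 0.2620; 0.2307; 0.0804; 0.0635.
Sum = 2.096038; P₂ = 2.096038 / 10 = 0.210.

0.210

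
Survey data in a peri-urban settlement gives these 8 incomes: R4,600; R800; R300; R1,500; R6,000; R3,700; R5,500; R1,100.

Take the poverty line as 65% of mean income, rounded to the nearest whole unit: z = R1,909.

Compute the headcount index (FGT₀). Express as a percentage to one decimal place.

4 of the 8 workers have income below R1,909.
H = 4/8 = 50.0%.

50.0%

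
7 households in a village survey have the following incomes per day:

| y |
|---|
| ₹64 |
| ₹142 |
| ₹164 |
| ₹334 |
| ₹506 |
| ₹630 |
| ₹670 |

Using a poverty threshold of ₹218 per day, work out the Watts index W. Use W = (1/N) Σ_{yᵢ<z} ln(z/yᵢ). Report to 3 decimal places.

Poor units: ₹64, ₹142, ₹164 (q = 3 of N = 7).
ln(z/y) terms: ln(218/64) = 1.2256; ln(218/142) = 0.4287; ln(218/164) = 0.2846.
W = 1.938909 / 7 = 0.277.

0.277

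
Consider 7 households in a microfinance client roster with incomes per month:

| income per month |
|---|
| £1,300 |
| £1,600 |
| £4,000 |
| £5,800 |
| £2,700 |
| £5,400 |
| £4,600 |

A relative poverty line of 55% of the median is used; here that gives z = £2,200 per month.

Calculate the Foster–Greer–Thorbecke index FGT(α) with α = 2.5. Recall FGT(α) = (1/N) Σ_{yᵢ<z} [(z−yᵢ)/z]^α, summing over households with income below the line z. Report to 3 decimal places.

0.021

Incomes under z: £1,300, £1,600 (q = 2 of N = 7).
Gap ratios (z−y)/z: (2200−1300)/2200 = 0.4091; (2200−1600)/2200 = 0.2727.
Raised to α = 2.5: 0.10704; 0.03884.
Sum = 0.145885; FGT(2.5) = 0.145885 / 7 = 0.021.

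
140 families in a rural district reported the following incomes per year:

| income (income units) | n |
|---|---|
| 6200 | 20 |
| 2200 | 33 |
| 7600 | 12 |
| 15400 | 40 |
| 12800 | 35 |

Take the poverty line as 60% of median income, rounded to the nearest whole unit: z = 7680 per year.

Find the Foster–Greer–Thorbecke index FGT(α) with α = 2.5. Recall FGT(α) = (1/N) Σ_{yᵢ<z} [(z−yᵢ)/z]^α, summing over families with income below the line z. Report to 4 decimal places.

0.1037

Poor units: 33×2200, 20×6200, 12×7600 (q = 65 of N = 140).
Shortfall ratios: (7680−2200)/7680 = 0.7135 (×33); (7680−6200)/7680 = 0.1927 (×20); (7680−7600)/7680 = 0.0104 (×12).
Raised to α = 2.5: 0.43008 (×33); 0.01630 (×20); 0.00001 (×12).
Sum = 14.518791; FGT(2.5) = 14.518791 / 140 = 0.1037.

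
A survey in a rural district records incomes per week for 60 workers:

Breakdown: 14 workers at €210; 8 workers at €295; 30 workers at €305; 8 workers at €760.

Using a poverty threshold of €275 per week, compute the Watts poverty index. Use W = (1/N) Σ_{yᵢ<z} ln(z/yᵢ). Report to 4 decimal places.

Incomes under z: 14×€210 (q = 14 of N = 60).
ln(z/y) terms: ln(275/210) = 0.2697 (×14).
W = 3.775290 / 60 = 0.0629.

0.0629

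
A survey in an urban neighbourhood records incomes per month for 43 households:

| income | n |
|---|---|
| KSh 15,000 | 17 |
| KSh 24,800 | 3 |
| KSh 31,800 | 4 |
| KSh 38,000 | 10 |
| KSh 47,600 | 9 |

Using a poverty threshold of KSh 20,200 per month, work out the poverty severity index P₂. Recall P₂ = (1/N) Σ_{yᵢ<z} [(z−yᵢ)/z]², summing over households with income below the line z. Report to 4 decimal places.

0.0262

Below z: 17×KSh 15,000 (q = 17 of N = 43).
Shortfall ratios: (20200−15000)/20200 = 0.2574 (×17).
Squared: 0.0663 (×17).
Sum = 1.126556; P₂ = 1.126556 / 43 = 0.0262.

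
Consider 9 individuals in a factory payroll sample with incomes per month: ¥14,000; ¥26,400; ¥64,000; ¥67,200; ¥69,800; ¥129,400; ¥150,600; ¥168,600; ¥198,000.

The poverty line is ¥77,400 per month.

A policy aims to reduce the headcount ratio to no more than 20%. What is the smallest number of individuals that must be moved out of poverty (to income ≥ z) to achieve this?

4

5 of the 9 individuals are poor, so H = 5/9 = 0.556.
A headcount ratio of at most 20% allows at most ⌊0.20 × 9⌋ = 1 poor individuals.
So at least 5 − 1 = 4 must be lifted.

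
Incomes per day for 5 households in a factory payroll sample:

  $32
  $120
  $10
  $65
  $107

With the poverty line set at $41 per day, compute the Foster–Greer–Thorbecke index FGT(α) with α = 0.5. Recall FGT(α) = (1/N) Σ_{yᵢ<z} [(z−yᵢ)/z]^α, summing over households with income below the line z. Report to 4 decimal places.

Below the line: $10, $32 (q = 2 of N = 5).
Relative gaps: (41−10)/41 = 0.7561; (41−32)/41 = 0.2195.
Raised to α = 0.5: 0.86954; 0.46852.
Sum = 1.338060; FGT(0.5) = 1.338060 / 5 = 0.2676.

0.2676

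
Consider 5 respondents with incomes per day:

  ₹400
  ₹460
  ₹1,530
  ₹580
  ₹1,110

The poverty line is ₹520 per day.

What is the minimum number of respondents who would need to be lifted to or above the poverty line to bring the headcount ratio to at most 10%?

2 of the 5 respondents are poor, so H = 2/5 = 0.400.
A headcount ratio of at most 10% allows at most ⌊0.10 × 5⌋ = 0 poor respondents.
So at least 2 − 0 = 2 must be lifted.

2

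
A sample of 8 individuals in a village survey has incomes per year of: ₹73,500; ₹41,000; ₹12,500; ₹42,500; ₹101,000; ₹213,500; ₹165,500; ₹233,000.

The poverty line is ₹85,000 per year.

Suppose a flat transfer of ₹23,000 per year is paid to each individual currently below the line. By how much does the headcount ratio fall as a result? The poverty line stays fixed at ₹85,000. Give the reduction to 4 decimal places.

Before: below the line — ₹12,500, ₹41,000, ₹42,500, ₹73,500; headcount ratio = 0.500000.
After the ₹23,000 transfer: below the line — ₹35,500, ₹64,000, ₹65,500; headcount ratio = 0.375000.
Reduction = 0.500000 − 0.375000 = 0.1250.

0.1250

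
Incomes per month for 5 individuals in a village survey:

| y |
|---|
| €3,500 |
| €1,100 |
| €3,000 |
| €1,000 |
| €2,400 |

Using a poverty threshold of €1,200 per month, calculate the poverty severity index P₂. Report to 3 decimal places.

Incomes under z: €1,000, €1,100 (q = 2 of N = 5).
Shortfall ratios: (1200−1000)/1200 = 0.1667; (1200−1100)/1200 = 0.0833.
Squared: 0.0278; 0.0069.
Sum = 0.034722; P₂ = 0.034722 / 5 = 0.007.

0.007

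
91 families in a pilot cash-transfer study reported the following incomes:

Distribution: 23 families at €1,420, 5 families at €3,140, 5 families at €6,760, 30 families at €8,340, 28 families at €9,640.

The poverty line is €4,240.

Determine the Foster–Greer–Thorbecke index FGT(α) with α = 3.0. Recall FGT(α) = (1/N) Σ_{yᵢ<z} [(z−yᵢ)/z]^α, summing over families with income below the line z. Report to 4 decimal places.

0.0753

Poor units: 23×€1,420, 5×€3,140 (q = 28 of N = 91).
Normalized shortfalls: (4240−1420)/4240 = 0.6651 (×23); (4240−3140)/4240 = 0.2594 (×5).
Raised to α = 3.0: 0.29420 (×23); 0.01746 (×5).
Sum = 6.854018; FGT(3.0) = 6.854018 / 91 = 0.0753.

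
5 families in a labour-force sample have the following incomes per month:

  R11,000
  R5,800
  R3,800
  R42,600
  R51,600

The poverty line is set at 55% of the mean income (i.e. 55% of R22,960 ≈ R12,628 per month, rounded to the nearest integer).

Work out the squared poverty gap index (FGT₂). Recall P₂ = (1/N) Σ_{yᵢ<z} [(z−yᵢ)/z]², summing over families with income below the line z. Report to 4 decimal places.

Below the line: R3,800, R5,800, R11,000 (q = 3 of N = 5).
Shortfall ratios: (12628−3800)/12628 = 0.6991; (12628−5800)/12628 = 0.5407; (12628−11000)/12628 = 0.1289.
Squared: 0.4887; 0.2924; 0.0166.
Sum = 0.797695; P₂ = 0.797695 / 5 = 0.1595.

0.1595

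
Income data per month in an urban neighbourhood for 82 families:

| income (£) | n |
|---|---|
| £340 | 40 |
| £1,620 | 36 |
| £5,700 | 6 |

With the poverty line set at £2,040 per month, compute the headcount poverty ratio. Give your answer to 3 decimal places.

0.927

76 of the 82 families have income below £2,040.
H = 76/82 = 0.927.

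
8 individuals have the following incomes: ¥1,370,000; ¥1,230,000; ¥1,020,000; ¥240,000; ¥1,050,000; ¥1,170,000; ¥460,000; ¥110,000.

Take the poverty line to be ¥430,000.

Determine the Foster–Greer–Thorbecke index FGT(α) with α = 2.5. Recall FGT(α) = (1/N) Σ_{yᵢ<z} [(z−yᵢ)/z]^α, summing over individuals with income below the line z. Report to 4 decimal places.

Incomes under z: ¥110,000, ¥240,000 (q = 2 of N = 8).
Normalized shortfalls: (430000−110000)/430000 = 0.7442; (430000−240000)/430000 = 0.4419.
Raised to α = 2.5: 0.47775; 0.12978.
Sum = 0.607535; FGT(2.5) = 0.607535 / 8 = 0.0759.

0.0759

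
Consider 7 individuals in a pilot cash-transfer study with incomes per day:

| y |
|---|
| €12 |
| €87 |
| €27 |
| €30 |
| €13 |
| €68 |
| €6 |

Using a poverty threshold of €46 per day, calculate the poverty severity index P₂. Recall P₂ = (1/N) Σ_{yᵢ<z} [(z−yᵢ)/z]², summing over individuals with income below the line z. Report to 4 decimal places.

0.3012

Poor units: €6, €12, €13, €27, €30 (q = 5 of N = 7).
Relative gaps: (46−6)/46 = 0.8696; (46−12)/46 = 0.7391; (46−13)/46 = 0.7174; (46−27)/46 = 0.4130; (46−30)/46 = 0.3478.
Squared: 0.7561; 0.5463; 0.5147; 0.1706; 0.1210.
Sum = 2.108696; P₂ = 2.108696 / 7 = 0.3012.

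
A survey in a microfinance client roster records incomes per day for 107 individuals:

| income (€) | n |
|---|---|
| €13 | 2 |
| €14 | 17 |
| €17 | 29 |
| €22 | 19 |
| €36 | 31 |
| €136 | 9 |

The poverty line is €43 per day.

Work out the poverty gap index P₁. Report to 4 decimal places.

Below z: 2×€13, 17×€14, 29×€17, 19×€22, 31×€36 (q = 98 of N = 107).
Gap ratios (z−y)/z: (43−13)/43 = 0.6977 (×2); (43−14)/43 = 0.6744 (×17); (43−17)/43 = 0.6047 (×29); (43−22)/43 = 0.4884 (×19); (43−36)/43 = 0.1628 (×31).
Sum of shortfalls = 44.720930; P₁ averages over all N: 44.720930 / 107 = 0.4180.

0.4180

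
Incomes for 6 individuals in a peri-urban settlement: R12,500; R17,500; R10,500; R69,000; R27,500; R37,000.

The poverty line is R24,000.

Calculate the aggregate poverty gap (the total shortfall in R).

Below the line: R10,500, R12,500, R17,500 (q = 3 of N = 6).
Individual gaps: 24000−10500 = 13500; 24000−12500 = 11500; 24000−17500 = 6500.
Aggregate gap = R31,500.

R31,500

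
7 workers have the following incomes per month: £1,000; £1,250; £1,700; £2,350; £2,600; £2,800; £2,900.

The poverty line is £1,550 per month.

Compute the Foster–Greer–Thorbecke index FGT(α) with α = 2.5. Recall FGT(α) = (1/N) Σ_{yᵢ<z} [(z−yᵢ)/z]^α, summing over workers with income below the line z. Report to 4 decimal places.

0.0131

Incomes under z: £1,000, £1,250 (q = 2 of N = 7).
Gap ratios (z−y)/z: (1550−1000)/1550 = 0.3548; (1550−1250)/1550 = 0.1935.
Raised to α = 2.5: 0.07500; 0.01648.
Sum = 0.091483; FGT(2.5) = 0.091483 / 7 = 0.0131.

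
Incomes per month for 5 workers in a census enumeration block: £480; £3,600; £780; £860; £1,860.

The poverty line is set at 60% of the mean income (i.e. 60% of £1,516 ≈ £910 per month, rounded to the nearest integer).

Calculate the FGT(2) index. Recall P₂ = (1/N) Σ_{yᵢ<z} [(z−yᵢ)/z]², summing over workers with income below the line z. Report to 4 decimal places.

Below the line: £480, £780, £860 (q = 3 of N = 5).
Relative gaps: (910−480)/910 = 0.4725; (910−780)/910 = 0.1429; (910−860)/910 = 0.0549.
Squared: 0.2233; 0.0204; 0.0030.
Sum = 0.246709; P₂ = 0.246709 / 5 = 0.0493.

0.0493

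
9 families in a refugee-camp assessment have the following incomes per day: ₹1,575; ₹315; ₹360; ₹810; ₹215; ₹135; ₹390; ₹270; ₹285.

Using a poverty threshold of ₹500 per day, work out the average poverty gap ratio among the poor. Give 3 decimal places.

0.437

Poor units: ₹135, ₹215, ₹270, ₹285, ₹315, ₹360, ₹390 (q = 7 of N = 9).
Relative gaps: 0.7300, 0.5700, 0.4600, 0.4300, 0.3700, 0.2800, 0.2200; sum = 3.060000.
I averages over the q = 7 poor units only: 3.060000 / 7 = 0.437.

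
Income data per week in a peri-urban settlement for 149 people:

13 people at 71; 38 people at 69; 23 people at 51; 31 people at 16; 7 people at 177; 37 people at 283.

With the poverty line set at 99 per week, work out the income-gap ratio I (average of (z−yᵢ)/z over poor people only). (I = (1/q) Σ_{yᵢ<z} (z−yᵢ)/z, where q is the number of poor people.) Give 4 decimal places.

0.4984

Below the line: 31×16, 23×51, 38×69, 13×71 (q = 105 of N = 149).
Relative gaps: 0.8384 (×31), 0.4848 (×23), 0.3030 (×38), 0.2828 (×13); sum = 52.333333.
I averages over the q = 105 poor units only: 52.333333 / 105 = 0.4984.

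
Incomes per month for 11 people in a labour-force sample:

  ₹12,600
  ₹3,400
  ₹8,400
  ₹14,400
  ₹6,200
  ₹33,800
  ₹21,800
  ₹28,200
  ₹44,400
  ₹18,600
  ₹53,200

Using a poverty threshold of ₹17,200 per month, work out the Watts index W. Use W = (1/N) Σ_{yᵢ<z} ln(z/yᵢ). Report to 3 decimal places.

0.350

Below the line: ₹3,400, ₹6,200, ₹8,400, ₹12,600, ₹14,400 (q = 5 of N = 11).
ln(z/y) terms: ln(17200/3400) = 1.6211; ln(17200/6200) = 1.0204; ln(17200/8400) = 0.7167; ln(17200/12600) = 0.3112; ln(17200/14400) = 0.1777.
W = 3.847065 / 11 = 0.350.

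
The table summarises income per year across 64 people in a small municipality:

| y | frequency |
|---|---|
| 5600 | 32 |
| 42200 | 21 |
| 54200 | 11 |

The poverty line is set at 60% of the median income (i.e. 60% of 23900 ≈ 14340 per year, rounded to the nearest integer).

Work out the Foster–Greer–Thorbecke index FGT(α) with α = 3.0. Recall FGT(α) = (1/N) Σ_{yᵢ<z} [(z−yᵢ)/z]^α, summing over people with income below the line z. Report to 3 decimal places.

0.113

Incomes under z: 32×5600 (q = 32 of N = 64).
Gap ratios (z−y)/z: (14340−5600)/14340 = 0.6095 (×32).
Raised to α = 3.0: 0.22641 (×32).
Sum = 7.244974; FGT(3.0) = 7.244974 / 64 = 0.113.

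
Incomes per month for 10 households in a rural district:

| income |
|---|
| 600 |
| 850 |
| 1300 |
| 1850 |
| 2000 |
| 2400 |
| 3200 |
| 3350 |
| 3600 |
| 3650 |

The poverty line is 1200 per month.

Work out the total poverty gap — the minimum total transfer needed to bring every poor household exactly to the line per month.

950

Incomes under z: 600, 850 (q = 2 of N = 10).
Individual gaps: 1200−600 = 600; 1200−850 = 350.
Aggregate gap = 950.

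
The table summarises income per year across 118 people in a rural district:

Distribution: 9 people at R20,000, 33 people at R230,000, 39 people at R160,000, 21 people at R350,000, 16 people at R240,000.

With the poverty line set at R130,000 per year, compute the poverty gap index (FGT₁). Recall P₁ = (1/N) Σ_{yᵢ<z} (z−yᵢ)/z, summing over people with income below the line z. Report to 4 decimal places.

Below z: 9×R20,000 (q = 9 of N = 118).
Relative gaps: (130000−20000)/130000 = 0.8462 (×9).
Sum of shortfalls = 7.615385; P₁ averages over all N: 7.615385 / 118 = 0.0645.

0.0645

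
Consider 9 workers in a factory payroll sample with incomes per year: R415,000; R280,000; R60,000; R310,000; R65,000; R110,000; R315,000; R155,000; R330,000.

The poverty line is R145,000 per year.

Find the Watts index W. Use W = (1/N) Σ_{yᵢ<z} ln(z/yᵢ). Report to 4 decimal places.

Below the line: R60,000, R65,000, R110,000 (q = 3 of N = 9).
Log gaps: ln(145000/60000) = 0.8824; ln(145000/65000) = 0.8023; ln(145000/110000) = 0.2763.
W = 1.960989 / 9 = 0.2179.

0.2179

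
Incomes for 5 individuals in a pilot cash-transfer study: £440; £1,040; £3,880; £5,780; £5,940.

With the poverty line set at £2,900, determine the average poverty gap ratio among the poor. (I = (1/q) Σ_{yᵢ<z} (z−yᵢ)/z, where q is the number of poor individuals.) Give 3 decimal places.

Poor units: £440, £1,040 (q = 2 of N = 5).
Shortfall ratios (z−y)/z: 0.8483, 0.6414; sum = 1.489655.
The income-gap ratio divides by q (the poor only): 1.489655 / 2 = 0.745.

0.745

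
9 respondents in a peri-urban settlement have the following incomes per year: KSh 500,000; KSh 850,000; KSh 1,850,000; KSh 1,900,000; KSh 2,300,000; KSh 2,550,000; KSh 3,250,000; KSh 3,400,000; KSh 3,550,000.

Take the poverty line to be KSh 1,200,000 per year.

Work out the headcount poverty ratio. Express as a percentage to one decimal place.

2 of the 9 respondents have income below KSh 1,200,000.
H = 2/9 = 22.2%.

22.2%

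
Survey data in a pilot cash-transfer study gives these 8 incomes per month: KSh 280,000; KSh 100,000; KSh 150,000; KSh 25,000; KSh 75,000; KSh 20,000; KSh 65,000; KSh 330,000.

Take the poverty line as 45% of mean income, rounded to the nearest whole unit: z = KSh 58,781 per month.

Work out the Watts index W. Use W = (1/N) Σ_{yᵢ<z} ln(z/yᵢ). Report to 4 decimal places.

0.2416

Below z: KSh 20,000, KSh 25,000 (q = 2 of N = 8).
Log shortfalls: ln(58781/20000) = 1.0781; ln(58781/25000) = 0.8549.
W = 1.933029 / 8 = 0.2416.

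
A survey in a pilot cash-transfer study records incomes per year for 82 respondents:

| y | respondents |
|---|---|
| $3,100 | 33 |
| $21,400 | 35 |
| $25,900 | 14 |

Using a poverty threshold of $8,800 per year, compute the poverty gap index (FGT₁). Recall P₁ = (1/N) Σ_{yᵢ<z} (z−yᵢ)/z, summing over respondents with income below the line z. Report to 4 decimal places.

Incomes under z: 33×$3,100 (q = 33 of N = 82).
Gap ratios (z−y)/z: (8800−3100)/8800 = 0.6477 (×33).
Sum of shortfalls = 21.375000; P₁ averages over all N: 21.375000 / 82 = 0.2607.

0.2607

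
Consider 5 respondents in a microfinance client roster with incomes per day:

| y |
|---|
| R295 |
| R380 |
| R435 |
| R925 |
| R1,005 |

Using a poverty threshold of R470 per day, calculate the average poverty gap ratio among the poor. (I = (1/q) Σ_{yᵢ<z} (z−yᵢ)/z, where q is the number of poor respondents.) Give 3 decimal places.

Below z: R295, R380, R435 (q = 3 of N = 5).
Shortfall ratios (z−y)/z: 0.3723, 0.1915, 0.0745; sum = 0.638298.
I averages over the q = 3 poor units only: 0.638298 / 3 = 0.213.

0.213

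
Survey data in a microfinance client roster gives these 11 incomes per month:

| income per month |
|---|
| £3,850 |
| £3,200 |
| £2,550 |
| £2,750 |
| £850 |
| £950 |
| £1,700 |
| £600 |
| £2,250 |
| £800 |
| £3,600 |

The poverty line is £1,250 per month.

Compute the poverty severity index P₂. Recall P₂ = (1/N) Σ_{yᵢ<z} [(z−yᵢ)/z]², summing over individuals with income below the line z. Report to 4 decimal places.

Incomes under z: £600, £800, £850, £950 (q = 4 of N = 11).
Normalized shortfalls: (1250−600)/1250 = 0.5200; (1250−800)/1250 = 0.3600; (1250−850)/1250 = 0.3200; (1250−950)/1250 = 0.2400.
Squared: 0.2704; 0.1296; 0.1024; 0.0576.
Sum = 0.560000; P₂ = 0.560000 / 11 = 0.0509.

0.0509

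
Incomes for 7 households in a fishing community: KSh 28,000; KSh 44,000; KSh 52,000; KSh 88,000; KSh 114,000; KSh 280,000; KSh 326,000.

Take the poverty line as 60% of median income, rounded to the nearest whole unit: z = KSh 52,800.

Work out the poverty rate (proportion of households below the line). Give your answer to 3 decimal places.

0.429

3 of the 7 households have income below KSh 52,800.
H = 3/7 = 0.429.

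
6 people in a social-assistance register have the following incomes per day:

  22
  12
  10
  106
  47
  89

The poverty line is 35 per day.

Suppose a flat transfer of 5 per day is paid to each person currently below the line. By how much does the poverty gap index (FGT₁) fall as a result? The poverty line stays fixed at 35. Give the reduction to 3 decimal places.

Before: below the line — 10, 12, 22; poverty gap index (FGT₁) = 0.29048.
After the 5 transfer: below the line — 15, 17, 27; poverty gap index (FGT₁) = 0.21905.
Reduction = 0.29048 − 0.21905 = 0.071.

0.071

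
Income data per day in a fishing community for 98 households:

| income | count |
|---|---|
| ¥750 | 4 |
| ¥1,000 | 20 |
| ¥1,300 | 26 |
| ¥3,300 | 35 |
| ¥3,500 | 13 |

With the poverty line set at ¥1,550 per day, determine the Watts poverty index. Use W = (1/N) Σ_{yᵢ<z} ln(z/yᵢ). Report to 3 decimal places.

0.166

Incomes under z: 4×¥750, 20×¥1,000, 26×¥1,300 (q = 50 of N = 98).
ln(z/y) terms: ln(1550/750) = 0.7259 (×4); ln(1550/1000) = 0.4383 (×20); ln(1550/1300) = 0.1759 (×26).
W = 16.242004 / 98 = 0.166.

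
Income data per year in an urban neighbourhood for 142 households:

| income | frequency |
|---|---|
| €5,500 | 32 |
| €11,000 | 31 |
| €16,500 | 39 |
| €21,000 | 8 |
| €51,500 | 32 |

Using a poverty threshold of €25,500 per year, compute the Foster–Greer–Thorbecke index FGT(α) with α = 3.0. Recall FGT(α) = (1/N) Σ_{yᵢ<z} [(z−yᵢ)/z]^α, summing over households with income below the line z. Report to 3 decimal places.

Incomes under z: 32×€5,500, 31×€11,000, 39×€16,500, 8×€21,000 (q = 110 of N = 142).
Shortfall ratios: (25500−5500)/25500 = 0.7843 (×32); (25500−11000)/25500 = 0.5686 (×31); (25500−16500)/25500 = 0.3529 (×39); (25500−21000)/25500 = 0.1765 (×8).
Raised to α = 3.0: 0.48247 (×32); 0.18386 (×31); 0.04396 (×39); 0.00550 (×8).
Sum = 22.897219; FGT(3.0) = 22.897219 / 142 = 0.161.

0.161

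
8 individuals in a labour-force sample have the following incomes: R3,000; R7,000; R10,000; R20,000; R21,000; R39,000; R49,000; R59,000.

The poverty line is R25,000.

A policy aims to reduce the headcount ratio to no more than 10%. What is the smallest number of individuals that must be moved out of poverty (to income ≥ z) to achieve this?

5

Currently q = 5 of N = 8 are below the line (H = 0.625).
A headcount ratio of at most 10% allows at most ⌊0.10 × 8⌋ = 0 poor individuals.
So at least 5 − 0 = 5 must be lifted.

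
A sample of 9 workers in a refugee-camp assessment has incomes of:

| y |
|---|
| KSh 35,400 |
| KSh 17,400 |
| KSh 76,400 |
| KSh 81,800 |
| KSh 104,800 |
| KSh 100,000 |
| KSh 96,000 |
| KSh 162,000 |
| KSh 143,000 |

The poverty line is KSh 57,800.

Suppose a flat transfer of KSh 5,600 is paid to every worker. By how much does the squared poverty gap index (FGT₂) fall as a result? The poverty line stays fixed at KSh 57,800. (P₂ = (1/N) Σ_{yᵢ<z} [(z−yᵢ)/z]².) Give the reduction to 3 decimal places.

0.021

Before: below the line — KSh 17,400, KSh 35,400; squared poverty gap index (FGT₂) = 0.07097.
After the KSh 5,600 transfer: below the line — KSh 23,000, KSh 41,000; squared poverty gap index (FGT₂) = 0.04966.
Reduction = 0.07097 − 0.04966 = 0.021.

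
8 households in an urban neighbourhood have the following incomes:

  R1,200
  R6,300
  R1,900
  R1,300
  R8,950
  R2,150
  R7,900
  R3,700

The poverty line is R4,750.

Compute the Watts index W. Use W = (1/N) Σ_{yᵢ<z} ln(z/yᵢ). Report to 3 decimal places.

0.579

Below z: R1,200, R1,300, R1,900, R2,150, R3,700 (q = 5 of N = 8).
ln(z/y) terms: ln(4750/1200) = 1.3758; ln(4750/1300) = 1.2958; ln(4750/1900) = 0.9163; ln(4750/2150) = 0.7927; ln(4750/3700) = 0.2498.
W = 4.630383 / 8 = 0.579.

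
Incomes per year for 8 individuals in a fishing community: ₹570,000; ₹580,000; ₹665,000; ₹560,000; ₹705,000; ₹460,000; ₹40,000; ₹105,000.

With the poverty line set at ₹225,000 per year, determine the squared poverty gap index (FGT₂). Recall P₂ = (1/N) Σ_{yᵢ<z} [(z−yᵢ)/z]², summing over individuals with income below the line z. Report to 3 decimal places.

Below the line: ₹40,000, ₹105,000 (q = 2 of N = 8).
Gap ratios (z−y)/z: (225000−40000)/225000 = 0.8222; (225000−105000)/225000 = 0.5333.
Squared: 0.6760; 0.2844.
Sum = 0.960494; P₂ = 0.960494 / 8 = 0.120.

0.120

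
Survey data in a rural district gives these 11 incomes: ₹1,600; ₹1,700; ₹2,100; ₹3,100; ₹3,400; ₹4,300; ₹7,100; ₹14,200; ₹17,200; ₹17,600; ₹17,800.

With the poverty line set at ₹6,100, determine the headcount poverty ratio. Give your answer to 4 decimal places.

6 of the 11 workers have income below ₹6,100.
H = 6/11 = 0.5455.

0.5455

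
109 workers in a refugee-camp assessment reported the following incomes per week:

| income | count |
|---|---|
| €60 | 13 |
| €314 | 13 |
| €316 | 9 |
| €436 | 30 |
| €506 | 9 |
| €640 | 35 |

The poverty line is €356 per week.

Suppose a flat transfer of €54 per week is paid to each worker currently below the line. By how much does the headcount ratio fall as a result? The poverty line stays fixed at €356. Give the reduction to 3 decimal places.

Before: below the line — 13×€60, 13×€314, 9×€316; headcount ratio = 0.32110.
After the €54 transfer: below the line — 13×€114; headcount ratio = 0.11927.
Reduction = 0.32110 − 0.11927 = 0.202.

0.202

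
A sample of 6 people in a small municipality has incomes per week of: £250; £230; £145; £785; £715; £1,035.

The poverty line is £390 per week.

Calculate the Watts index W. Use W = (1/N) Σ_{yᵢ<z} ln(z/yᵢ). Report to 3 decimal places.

0.327

Poor units: £145, £230, £250 (q = 3 of N = 6).
Log shortfalls: ln(390/145) = 0.9894; ln(390/230) = 0.5281; ln(390/250) = 0.4447.
W = 1.962166 / 6 = 0.327.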